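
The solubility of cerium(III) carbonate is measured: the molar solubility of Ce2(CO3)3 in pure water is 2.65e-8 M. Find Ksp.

Ce2(CO3)3(s) <=> 2 Ce^3+(aq) + 3 CO3^2-(aq)
For each mole of Ce2(CO3)3 that dissolves: [Ce^3+] = 2s, [CO3^2-] = 3s.
Ksp = [Ce^3+]^2[CO3^2-]^3
Ksp = (2s)^2(3s)^3 = 108s^5
With s = 2.65 x 10^-8: Ksp = 1.41 × 10^-36

Ksp = 1.41 × 10^-36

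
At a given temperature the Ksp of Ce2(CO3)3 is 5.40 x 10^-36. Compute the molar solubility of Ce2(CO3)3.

3.47e-8 M

Ce2(CO3)3(s) <=> 2 Ce^3+ + 3 CO3^2-
Ksp = [Ce^3+]^2[CO3^2-]^3
With molar solubility s: [Ce^3+] = 2s, [CO3^2-] = 3s.
So Ksp = (2s)^2 × (3s)^3 = 108s^5
s = (5.40 x 10^-36 / 108)^(1/5) = 3.47 × 10^-8 M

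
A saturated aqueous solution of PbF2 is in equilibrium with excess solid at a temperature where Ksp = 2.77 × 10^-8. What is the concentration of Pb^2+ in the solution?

[Pb^2+] ≈ 1.91 × 10^-3 M

PbF2(s) <=> Pb^2+(aq) + 2 F^-(aq)
Ksp = [Pb^2+][F^-]^2
For each mole of PbF2 that dissolves: [Pb^2+] = s, [F^-] = 2s.
Substituting: Ksp = s(2s)^2 = 4s^3
s = (2.77 × 10^-8 / 4)^(1/3) = 1.906 × 10^-3 M
[Pb^2+] = s = 1.91 × 10^-3 M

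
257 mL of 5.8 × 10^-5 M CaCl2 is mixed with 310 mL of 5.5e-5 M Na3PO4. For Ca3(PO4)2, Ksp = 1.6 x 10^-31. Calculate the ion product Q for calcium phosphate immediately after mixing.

Total volume = 257 + 310 = 567 mL.
[Ca^2+] = 5.8 × 10^-5 × (257/567) = 2.63 × 10^-5 M
[PO4^3-] = 5.5 × 10^-5 × (310/567) = 3.01 x 10^-5 M
Ca3(PO4)2(s) <=> 3 Ca^2+ + 2 PO4^3-, so Q = [Ca^2+]^3[PO4^3-]^2
Q = (2.63 × 10^-5)^3(3.01 × 10^-5)^2 = 1.6 × 10^-23
Q > Ksp, so Ca3(PO4)2 will precipitate.

Q ≈ 1.6 × 10^-23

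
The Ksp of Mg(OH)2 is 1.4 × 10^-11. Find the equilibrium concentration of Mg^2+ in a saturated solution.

Mg(OH)2(s) ⇌ Mg^2+(aq) + 2 OH^-(aq)
Ksp = [Mg^2+][OH^-]^2
Let s = molar solubility. Then [Mg^2+] = s and [OH^-] = 2s.
Ksp = s(2s)^2 = 4s^3
Solving, s = (1.4 × 10^-11/4)^(1/3) = 1.52 × 10^-4 M
[Mg^2+] = s = 1.5 × 10^-4 M

1.5 x 10^-4 M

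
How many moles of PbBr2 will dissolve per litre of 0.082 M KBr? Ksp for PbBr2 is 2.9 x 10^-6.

s = 4.3e-4 M

PbBr2(s) ⇌ Pb^2+ + 2 Br^-
Ksp = [Pb^2+][Br^-]^2
Let s be the molar solubility in this solution. [Pb^2+] = s, [Br^-] = 0.082 + 2s ≈ 0.082 (common-ion effect: Br^- is already 0.082 M).
Ksp ≈ s × (0.082)^2
s = 4.3 x 10^-4 M
Check: 2s = 8.6 × 10^-4 ≪ 0.082, so the approximation is valid.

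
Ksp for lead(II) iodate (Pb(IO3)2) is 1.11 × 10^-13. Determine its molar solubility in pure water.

Pb(IO3)2(s) <=> Pb^2+(aq) + 2 IO3^-(aq)
Ksp = [Pb^2+][IO3^-]^2
With molar solubility s: [Pb^2+] = s, [IO3^-] = 2s.
Substituting: Ksp = s(2s)^2 = 4s^3
s^3 = 1.11 × 10^-13 / 4, so s = 3.03 × 10^-5 M

s ≈ 3.03 × 10^-5 M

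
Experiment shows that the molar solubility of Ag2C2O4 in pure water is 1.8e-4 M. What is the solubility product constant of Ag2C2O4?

Ag2C2O4(s) ⇌ 2 Ag^+(aq) + C2O4^2-(aq)
If s mol/L of Ag2C2O4 dissolves, [Ag^+] = 2s and [C2O4^2-] = s.
Ksp = [Ag^+]^2[C2O4^2-]
Substituting: Ksp = (2s)^2s = 4s^3
Ksp = 4 × (1.8 × 10^-4)^3 = 2.3 × 10^-11

Ksp ≈ 2.3 × 10^-11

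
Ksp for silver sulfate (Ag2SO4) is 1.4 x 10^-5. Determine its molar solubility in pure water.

Ag2SO4(s) <=> 2 Ag^+(aq) + SO4^2-(aq)
Ksp = [Ag^+]^2[SO4^2-]
With molar solubility s: [Ag^+] = 2s, [SO4^2-] = s.
Ksp = (2s)^2s = 4s^3
Solving, s = (1.4 x 10^-5/4)^(1/3) = 1.5 x 10^-2 M

s = 1.5 x 10^-2 M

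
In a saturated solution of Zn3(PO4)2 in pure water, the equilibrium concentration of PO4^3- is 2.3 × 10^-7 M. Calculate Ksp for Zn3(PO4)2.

2.2 × 10^-33

Zn3(PO4)2(s) ⇌ 3 Zn^2+(aq) + 2 PO4^3-(aq)
Stoichiometry gives [Zn^2+] = (3/2)[PO4^3-] = 3.45 x 10^-7 M.
Ksp = [Zn^2+]^3[PO4^3-]^2
Ksp = (3.45 x 10^-7)^3 × (2.3 × 10^-7)^2 = 2.2 × 10^-33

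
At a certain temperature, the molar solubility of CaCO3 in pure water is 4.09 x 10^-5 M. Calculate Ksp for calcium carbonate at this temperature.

Ksp ≈ 1.67 × 10^-9

CaCO3(s) <=> Ca^2+(aq) + CO3^2-(aq)
For each mole of CaCO3 that dissolves: [Ca^2+] = s, [CO3^2-] = s.
Ksp = [Ca^2+][CO3^2-]
Ksp = s^2
Ksp = (4.09 × 10^-5)^2 = 1.67 × 10^-9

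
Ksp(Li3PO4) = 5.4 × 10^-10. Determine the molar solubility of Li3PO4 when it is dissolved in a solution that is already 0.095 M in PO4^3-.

5.9e-4 M

Li3PO4(s) ⇌ 3 Li^+ + PO4^3-
Ksp = [Li^+]^3[PO4^3-]
Let s = moles of Li3PO4 that dissolve per litre. [Li^+] = 3s, [PO4^3-] = 0.095 + s ≈ 0.095 (common-ion effect: PO4^3- is already 0.095 M).
Ksp ≈ (3s)^3 × 0.095
s = 5.9 × 10^-4 M
Check: s = 5.9 × 10^-4 ≪ 0.095, so the approximation is valid.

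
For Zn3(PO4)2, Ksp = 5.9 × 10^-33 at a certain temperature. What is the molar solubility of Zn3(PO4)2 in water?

s ≈ 1.4e-7 M

Zn3(PO4)2(s) ⇌ 3 Zn^2+ + 2 PO4^3-
Ksp = [Zn^2+]^3[PO4^3-]^2
With molar solubility s: [Zn^2+] = 3s, [PO4^3-] = 2s.
So Ksp = (3s)^3 × (2s)^2 = 108s^5
s^5 = 5.9 × 10^-33 / 108, so s = 1.4 × 10^-7 M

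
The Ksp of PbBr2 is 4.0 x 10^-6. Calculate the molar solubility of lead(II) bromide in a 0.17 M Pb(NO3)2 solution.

PbBr2(s) ⇌ Pb^2+(aq) + 2 Br^-(aq)
Ksp = [Pb^2+][Br^-]^2
Let s be the molar solubility in this solution. [Pb^2+] = 0.17 + s ≈ 0.17, [Br^-] = 2s (since Pb^2+ from Pb(NO3)2 dominates).
Ksp ≈ 0.17 × (2s)^2
s = 2.4 × 10^-3 M
Check: s = 2.4 × 10^-3 ≪ 0.17, so the approximation is valid.

s ≈ 2.4e-3 M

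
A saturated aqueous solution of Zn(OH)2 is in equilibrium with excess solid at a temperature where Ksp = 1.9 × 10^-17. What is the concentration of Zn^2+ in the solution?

[Zn^2+] ≈ 1.7 × 10^-6 M

Zn(OH)2(s) ⇌ Zn^2+ + 2 OH^-
Ksp = [Zn^2+][OH^-]^2
With molar solubility s: [Zn^2+] = s, [OH^-] = 2s.
So Ksp = s × (2s)^2 = 4s^3
s = (1.9 × 10^-17 / 4)^(1/3) = 1.68 × 10^-6 M
[Zn^2+] = s = 1.7 x 10^-6 M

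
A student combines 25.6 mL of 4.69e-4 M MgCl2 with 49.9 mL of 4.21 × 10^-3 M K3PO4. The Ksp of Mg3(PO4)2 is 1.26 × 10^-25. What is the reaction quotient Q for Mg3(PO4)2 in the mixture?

3.11e-17

Total volume = 25.6 + 49.9 = 75.5 mL.
[Mg^2+] = 4.69 × 10^-4 × (25.6/75.5) = 1.590 × 10^-4 M
[PO4^3-] = 4.21 × 10^-3 × (49.9/75.5) = 2.783 × 10^-3 M
Mg3(PO4)2(s) ⇌ 3 Mg^2+(aq) + 2 PO4^3-(aq), so Q = [Mg^2+]^3[PO4^3-]^2
Q = (1.590 × 10^-4)^3(2.783 x 10^-3)^2 = 3.11 x 10^-17
Q > Ksp, so Mg3(PO4)2 will precipitate.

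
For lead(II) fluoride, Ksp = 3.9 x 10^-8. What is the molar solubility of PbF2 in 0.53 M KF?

s = 1.4 x 10^-7 M

PbF2(s) ⇌ Pb^2+ + 2 F^-
Ksp = [Pb^2+][F^-]^2
Let s be the molar solubility in this solution. [Pb^2+] = s, [F^-] = 0.53 + 2s ≈ 0.53 (common-ion effect: F^- is already 0.53 M).
Ksp ≈ s × (0.53)^2
s = 1.4 × 10^-7 M
Check: 2s = 2.8 × 10^-7 ≪ 0.53, so the approximation is valid.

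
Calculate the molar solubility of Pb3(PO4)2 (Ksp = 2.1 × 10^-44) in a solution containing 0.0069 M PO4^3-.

2.5 × 10^-14 M

Pb3(PO4)2(s) ⇌ 3 Pb^2+ + 2 PO4^3-
Ksp = [Pb^2+]^3[PO4^3-]^2
If s mol/L dissolves here, [Pb^2+] = 3s, [PO4^3-] = 0.0069 + 2s ≈ 0.0069 (since the PO4^3- already present dominates).
Ksp ≈ (3s)^3 × (0.0069)^2
s = 2.5 × 10^-14 M
Check: 2s = 5.1 × 10^-14 ≪ 0.0069, so the approximation is valid.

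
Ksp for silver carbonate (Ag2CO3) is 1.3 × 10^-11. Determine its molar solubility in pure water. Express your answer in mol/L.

s ≈ 1.5 x 10^-4 M

Ag2CO3(s) ⇌ 2 Ag^+ + CO3^2-
Ksp = [Ag^+]^2[CO3^2-]
If s mol/L of Ag2CO3 dissolves, [Ag^+] = 2s and [CO3^2-] = s.
So Ksp = (2s)^2 × s = 4s^3
s = (1.3 × 10^-11 / 4)^(1/3) = 1.5 × 10^-4 M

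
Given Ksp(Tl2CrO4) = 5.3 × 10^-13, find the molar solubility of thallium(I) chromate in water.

Tl2CrO4(s) <=> 2 Tl^+ + CrO4^2-
Ksp = [Tl^+]^2[CrO4^2-]
Let s = molar solubility. Then [Tl^+] = 2s and [CrO4^2-] = s.
Ksp = (2s)^2s = 4s^3
s = (5.3 × 10^-13 / 4)^(1/3) = 5.1 × 10^-5 M

s = 5.1e-5 M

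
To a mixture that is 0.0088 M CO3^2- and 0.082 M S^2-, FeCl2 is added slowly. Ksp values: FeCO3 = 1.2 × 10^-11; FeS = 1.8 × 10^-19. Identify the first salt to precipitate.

Precipitation of each salt starts when its ion product equals its Ksp.
For FeCO3: 1.2 × 10^-11 = 0.0088 × [Fe^2+]  ⇒  [Fe^2+] = 1.4 x 10^-9 M.
For FeS: 1.8 × 10^-19 = 0.082 × [Fe^2+]  ⇒  [Fe^2+] = 2.2 × 10^-18 M.
The salt with the lower threshold [Fe^2+] precipitates first: FeS.

FeS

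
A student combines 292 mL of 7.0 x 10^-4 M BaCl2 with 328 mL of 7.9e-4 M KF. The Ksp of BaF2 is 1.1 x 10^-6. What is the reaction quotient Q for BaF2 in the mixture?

Total volume = 292 + 328 = 620 mL.
[Ba^2+] = 7.0 x 10^-4 × (292/620) = 3.30 × 10^-4 M
[F^-] = 7.9 × 10^-4 × (328/620) = 4.18 × 10^-4 M
BaF2(s) ⇌ Ba^2+ + 2 F^-, so Q = [Ba^2+][F^-]^2
Q = (3.30 x 10^-4)(4.18 × 10^-4)^2 = 5.8 x 10^-11
Q < Ksp, so no precipitate of BaF2 forms.

5.8 × 10^-11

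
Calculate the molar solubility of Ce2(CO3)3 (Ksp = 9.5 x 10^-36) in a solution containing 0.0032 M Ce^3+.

s ≈ 3.3e-11 M

Ce2(CO3)3(s) ⇌ 2 Ce^3+ + 3 CO3^2-
Ksp = [Ce^3+]^2[CO3^2-]^3
If s mol/L dissolves here, [Ce^3+] = 0.0032 + 2s ≈ 0.0032, [CO3^2-] = 3s (Ksp is small, so little additional dissolves).
Ksp ≈ (0.0032)^2 × (3s)^3
s = 3.3 × 10^-11 M
Check: 2s = 6.5 x 10^-11 ≪ 0.0032, so the approximation is valid.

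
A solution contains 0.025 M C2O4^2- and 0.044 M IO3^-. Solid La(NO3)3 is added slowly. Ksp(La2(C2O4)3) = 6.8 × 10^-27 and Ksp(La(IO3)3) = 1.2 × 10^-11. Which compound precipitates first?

La2(C2O4)3

Each salt begins to precipitate when Q = Ksp, i.e. when [La^3+] reaches its threshold.
For La2(C2O4)3: 6.8 × 10^-27 = (0.025)^3 × [La^3+]^2  ⇒  [La^3+] = 2.1 × 10^-11 M.
For La(IO3)3: 1.2 × 10^-11 = (0.044)^3 × [La^3+]  ⇒  [La^3+] = 1.4 x 10^-7 M.
The salt with the lower threshold [La^3+] precipitates first: La2(C2O4)3.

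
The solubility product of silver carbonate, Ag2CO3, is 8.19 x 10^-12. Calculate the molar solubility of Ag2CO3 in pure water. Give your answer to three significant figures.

s = 1.27e-4 M

Ag2CO3(s) ⇌ 2 Ag^+(aq) + CO3^2-(aq)
Ksp = [Ag^+]^2[CO3^2-]
With molar solubility s: [Ag^+] = 2s, [CO3^2-] = s.
Ksp = (2s)^2s = 4s^3
s = (8.19 x 10^-12 / 4)^(1/3) = 1.27 x 10^-4 M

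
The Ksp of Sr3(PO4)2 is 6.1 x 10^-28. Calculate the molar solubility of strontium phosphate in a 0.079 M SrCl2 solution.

s ≈ 5.6 x 10^-13 M

Sr3(PO4)2(s) ⇌ 3 Sr^2+(aq) + 2 PO4^3-(aq)
Ksp = [Sr^2+]^3[PO4^3-]^2
If s mol/L dissolves here, [Sr^2+] = 0.079 + 3s ≈ 0.079, [PO4^3-] = 2s (Ksp is small, so little additional dissolves).
Ksp ≈ (0.079)^3 × (2s)^2
s = 5.6 × 10^-13 M
Check: 3s = 1.7 x 10^-12 ≪ 0.079, so the approximation is valid.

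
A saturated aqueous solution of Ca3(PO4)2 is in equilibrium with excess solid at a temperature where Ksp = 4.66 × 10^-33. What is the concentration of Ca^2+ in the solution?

[Ca^2+] = 4.02e-7 M

Ca3(PO4)2(s) <=> 3 Ca^2+(aq) + 2 PO4^3-(aq)
Ksp = [Ca^2+]^3[PO4^3-]^2
With molar solubility s: [Ca^2+] = 3s, [PO4^3-] = 2s.
Substituting: Ksp = (3s)^3(2s)^2 = 108s^5
Solving, s = (4.66 × 10^-33/108)^(1/5) = 1.340 × 10^-7 M
[Ca^2+] = 3s = 4.02 x 10^-7 M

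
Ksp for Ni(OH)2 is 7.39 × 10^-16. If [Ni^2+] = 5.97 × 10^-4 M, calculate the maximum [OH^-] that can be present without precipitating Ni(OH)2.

Ni(OH)2(s) <=> Ni^2+(aq) + 2 OH^-(aq)
Ksp = [Ni^2+][OH^-]^2
Precipitation begins when Q = Ksp. With [Ni^2+] = 5.97 × 10^-4 M:
7.39 × 10^-16 = (5.97 × 10^-4) × [OH^-]^2
[OH^-] = (7.39 × 10^-16 / 5.97 x 10^-4)^(1/2) = 1.11 × 10^-6 M

1.11e-6 M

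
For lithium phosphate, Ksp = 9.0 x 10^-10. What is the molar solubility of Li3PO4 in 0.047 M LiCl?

8.7e-6 M

Li3PO4(s) ⇌ 3 Li^+ + PO4^3-
Ksp = [Li^+]^3[PO4^3-]
Let s be the molar solubility in this solution. [Li^+] = 0.047 + 3s ≈ 0.047, [PO4^3-] = s (since Li^+ from LiCl dominates).
Ksp ≈ (0.047)^3 × s
s = 8.7 × 10^-6 M
Check: 3s = 2.6 × 10^-5 ≪ 0.047, so the approximation is valid.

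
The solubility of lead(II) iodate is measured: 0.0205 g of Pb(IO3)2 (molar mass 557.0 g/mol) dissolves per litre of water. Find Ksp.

Molar solubility s = (2.05 × 10^-2 g/L) / (557.0 g/mol) = 3.680 × 10^-5 M.
Pb(IO3)2(s) <=> Pb^2+ + 2 IO3^-
If s mol/L of Pb(IO3)2 dissolves, [Pb^2+] = s and [IO3^-] = 2s.
Ksp = [Pb^2+][IO3^-]^2
Substituting: Ksp = s(2s)^2 = 4s^3
Ksp = 4 × (3.680 × 10^-5)^3 = 1.99 x 10^-13

1.99e-13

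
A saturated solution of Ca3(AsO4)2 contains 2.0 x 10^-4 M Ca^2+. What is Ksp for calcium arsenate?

Ksp = 1.4e-19

Ca3(AsO4)2(s) ⇌ 3 Ca^2+(aq) + 2 AsO4^3-(aq)
Stoichiometry gives [AsO4^3-] = (2/3)[Ca^2+] = 1.33 x 10^-4 M.
Ksp = [Ca^2+]^3[AsO4^3-]^2
Ksp = (2.0 × 10^-4)^3 × (1.33 × 10^-4)^2 = 1.4 x 10^-19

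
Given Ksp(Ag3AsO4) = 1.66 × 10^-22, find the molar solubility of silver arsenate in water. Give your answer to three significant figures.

Ag3AsO4(s) <=> 3 Ag^+(aq) + AsO4^3-(aq)
Ksp = [Ag^+]^3[AsO4^3-]
Let s = molar solubility. Then [Ag^+] = 3s and [AsO4^3-] = s.
So Ksp = (3s)^3 × s = 27s^4
s^4 = 1.66 × 10^-22 / 27, so s = 1.57 × 10^-6 M

1.57e-6 M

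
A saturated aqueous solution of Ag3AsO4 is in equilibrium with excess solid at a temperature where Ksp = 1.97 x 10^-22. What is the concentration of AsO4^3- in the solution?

[AsO4^3-] = 1.64 × 10^-6 M

Ag3AsO4(s) ⇌ 3 Ag^+ + AsO4^3-
Ksp = [Ag^+]^3[AsO4^3-]
With molar solubility s: [Ag^+] = 3s, [AsO4^3-] = s.
So Ksp = (3s)^3 × s = 27s^4
s^4 = 1.97 x 10^-22 / 27, so s = 1.644 × 10^-6 M
[AsO4^3-] = s = 1.64 × 10^-6 M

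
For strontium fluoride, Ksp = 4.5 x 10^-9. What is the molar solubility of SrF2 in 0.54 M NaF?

1.5e-8 M

SrF2(s) <=> Sr^2+(aq) + 2 F^-(aq)
Ksp = [Sr^2+][F^-]^2
Let s be the molar solubility in this solution. [Sr^2+] = s, [F^-] = 0.54 + 2s ≈ 0.54 (since F^- from NaF dominates).
Ksp ≈ s × (0.54)^2
s = 1.5 x 10^-8 M
Check: 2s = 3.1 × 10^-8 ≪ 0.54, so the approximation is valid.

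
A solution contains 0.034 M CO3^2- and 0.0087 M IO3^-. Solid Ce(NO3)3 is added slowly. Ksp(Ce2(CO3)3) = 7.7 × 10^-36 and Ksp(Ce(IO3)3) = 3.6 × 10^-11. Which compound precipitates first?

Each salt begins to precipitate when Q = Ksp, i.e. when [Ce^3+] reaches its threshold.
For Ce2(CO3)3: 7.7 × 10^-36 = (0.034)^3 × [Ce^3+]^2  ⇒  [Ce^3+] = 4.4 × 10^-16 M.
For Ce(IO3)3: 3.6 × 10^-11 = (0.0087)^3 × [Ce^3+]  ⇒  [Ce^3+] = 5.5 × 10^-5 M.
The salt with the lower threshold [Ce^3+] precipitates first: Ce2(CO3)3.

Ce2(CO3)3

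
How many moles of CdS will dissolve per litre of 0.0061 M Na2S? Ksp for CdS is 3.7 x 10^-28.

6.1 x 10^-26 M

CdS(s) ⇌ Cd^2+ + S^2-
Ksp = [Cd^2+][S^2-]
Let s be the molar solubility in this solution. [Cd^2+] = s, [S^2-] = 0.0061 + s ≈ 0.0061 (Ksp is small, so little additional dissolves).
Ksp ≈ s × 0.0061
s = 6.1 x 10^-26 M
Check: s = 6.1 × 10^-26 ≪ 0.0061, so the approximation is valid.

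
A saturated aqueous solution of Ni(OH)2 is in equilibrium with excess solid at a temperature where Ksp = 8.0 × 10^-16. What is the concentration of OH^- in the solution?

Ni(OH)2(s) <=> Ni^2+ + 2 OH^-
Ksp = [Ni^2+][OH^-]^2
If s mol/L of Ni(OH)2 dissolves, [Ni^2+] = s and [OH^-] = 2s.
Substituting: Ksp = s(2s)^2 = 4s^3
s = (8.0 × 10^-16 / 4)^(1/3) = 5.85 × 10^-6 M
[OH^-] = 2s = 1.2 × 10^-5 M

[OH^-] ≈ 1.2 × 10^-5 M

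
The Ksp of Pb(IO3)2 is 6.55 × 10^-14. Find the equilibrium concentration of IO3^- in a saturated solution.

Pb(IO3)2(s) <=> Pb^2+ + 2 IO3^-
Ksp = [Pb^2+][IO3^-]^2
For each mole of Pb(IO3)2 that dissolves: [Pb^2+] = s, [IO3^-] = 2s.
So Ksp = s × (2s)^2 = 4s^3
s^3 = 6.55 × 10^-14 / 4, so s = 2.539 × 10^-5 M
[IO3^-] = 2s = 5.08 x 10^-5 M

[IO3^-] ≈ 5.08e-5 M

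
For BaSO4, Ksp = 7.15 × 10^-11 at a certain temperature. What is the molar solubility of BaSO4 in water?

BaSO4(s) ⇌ Ba^2+ + SO4^2-
Ksp = [Ba^2+][SO4^2-]
Let s = molar solubility. Then [Ba^2+] = s and [SO4^2-] = s.
Ksp = s^2
s = (7.15 × 10^-11)^(1/2) = 8.46 × 10^-6 M

s = 8.46 x 10^-6 M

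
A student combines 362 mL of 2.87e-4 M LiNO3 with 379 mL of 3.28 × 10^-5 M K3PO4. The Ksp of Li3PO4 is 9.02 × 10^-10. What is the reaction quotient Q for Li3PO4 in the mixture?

Q = 4.62e-17

Total volume = 362 + 379 = 741 mL.
[Li^+] = 2.87 × 10^-4 × (362/741) = 1.402 x 10^-4 M
[PO4^3-] = 3.28 × 10^-5 × (379/741) = 1.678 × 10^-5 M
Li3PO4(s) ⇌ 3 Li^+(aq) + PO4^3-(aq), so Q = [Li^+]^3[PO4^3-]
Q = (1.402 × 10^-4)^3(1.678 x 10^-5) = 4.62 x 10^-17
Q < Ksp, so no precipitate of Li3PO4 forms.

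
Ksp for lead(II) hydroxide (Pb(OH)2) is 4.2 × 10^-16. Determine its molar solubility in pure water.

s ≈ 4.7 × 10^-6 M

Pb(OH)2(s) ⇌ Pb^2+(aq) + 2 OH^-(aq)
Ksp = [Pb^2+][OH^-]^2
If s mol/L of Pb(OH)2 dissolves, [Pb^2+] = s and [OH^-] = 2s.
So Ksp = s × (2s)^2 = 4s^3
s^3 = 4.2 × 10^-16 / 4, so s = 4.7 x 10^-6 M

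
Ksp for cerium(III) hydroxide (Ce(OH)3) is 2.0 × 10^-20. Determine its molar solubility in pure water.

5.2 × 10^-6 M

Ce(OH)3(s) <=> Ce^3+ + 3 OH^-
Ksp = [Ce^3+][OH^-]^3
Let s = molar solubility. Then [Ce^3+] = s and [OH^-] = 3s.
So Ksp = s × (3s)^3 = 27s^4
Solving, s = (2.0 × 10^-20/27)^(1/4) = 5.2 × 10^-6 M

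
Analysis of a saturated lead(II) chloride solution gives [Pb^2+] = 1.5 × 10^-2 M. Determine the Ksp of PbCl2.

PbCl2(s) ⇌ Pb^2+(aq) + 2 Cl^-(aq)
Stoichiometry gives [Cl^-] = (2/1)[Pb^2+] = 3.00 × 10^-2 M.
Ksp = [Pb^2+][Cl^-]^2
Ksp = 1.5 × 10^-2 × (3.00 × 10^-2)^2 = 1.4 x 10^-5

Ksp ≈ 1.4 × 10^-5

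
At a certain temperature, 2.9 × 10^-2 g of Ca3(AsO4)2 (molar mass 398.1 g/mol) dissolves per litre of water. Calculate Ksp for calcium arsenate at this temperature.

Ksp = 2.2 × 10^-19

Molar solubility s = (2.9 × 10^-2 g/L) / (398.1 g/mol) = 7.28 × 10^-5 M.
Ca3(AsO4)2(s) <=> 3 Ca^2+ + 2 AsO4^3-
Let s = molar solubility. Then [Ca^2+] = 3s and [AsO4^3-] = 2s.
Ksp = [Ca^2+]^3[AsO4^3-]^2
So Ksp = (3s)^3 × (2s)^2 = 108s^5
Ksp = 108 × (7.28 × 10^-5)^5 = 2.2 × 10^-19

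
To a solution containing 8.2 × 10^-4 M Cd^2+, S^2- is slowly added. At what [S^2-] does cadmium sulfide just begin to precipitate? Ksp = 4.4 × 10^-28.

[S^2-] ≈ 5.4 × 10^-25 M

CdS(s) ⇌ Cd^2+(aq) + S^2-(aq)
Ksp = [Cd^2+][S^2-]
Precipitation begins when Q = Ksp. With [Cd^2+] = 8.2 × 10^-4 M:
4.4 × 10^-28 = (8.2 × 10^-4) × [S^2-]
[S^2-] = (4.4 × 10^-28 / 8.2 × 10^-4) = 5.4 x 10^-25 M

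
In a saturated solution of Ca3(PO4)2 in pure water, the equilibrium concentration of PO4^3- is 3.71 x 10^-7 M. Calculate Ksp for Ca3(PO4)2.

Ca3(PO4)2(s) <=> 3 Ca^2+ + 2 PO4^3-
Stoichiometry gives [Ca^2+] = (3/2)[PO4^3-] = 5.565 × 10^-7 M.
Ksp = [Ca^2+]^3[PO4^3-]^2
Ksp = (5.565 x 10^-7)^3 × (3.71 × 10^-7)^2 = 2.37 x 10^-32

2.37 x 10^-32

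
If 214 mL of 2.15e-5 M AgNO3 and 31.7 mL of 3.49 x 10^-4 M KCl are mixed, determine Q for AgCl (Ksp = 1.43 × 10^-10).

Total volume = 214 + 31.7 = 245.7 mL.
[Ag^+] = 2.15 x 10^-5 × (214/245.7) = 1.873 x 10^-5 M
[Cl^-] = 3.49 × 10^-4 × (31.7/245.7) = 4.503 × 10^-5 M
AgCl(s) ⇌ Ag^+ + Cl^-, so Q = [Ag^+][Cl^-]
Q = (1.873 × 10^-5)(4.503 × 10^-5) = 8.43 × 10^-10
Q > Ksp, so AgCl will precipitate.

8.43e-10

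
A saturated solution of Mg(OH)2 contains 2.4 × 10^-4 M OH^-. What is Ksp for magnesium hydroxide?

Mg(OH)2(s) <=> Mg^2+ + 2 OH^-
Stoichiometry gives [Mg^2+] = (1/2)[OH^-] = 1.20 x 10^-4 M.
Ksp = [Mg^2+][OH^-]^2
Ksp = 1.20 × 10^-4 × (2.4 × 10^-4)^2 = 6.9 × 10^-12

6.9 x 10^-12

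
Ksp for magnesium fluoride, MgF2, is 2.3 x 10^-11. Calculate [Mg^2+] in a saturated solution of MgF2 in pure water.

MgF2(s) <=> Mg^2+ + 2 F^-
Ksp = [Mg^2+][F^-]^2
For each mole of MgF2 that dissolves: [Mg^2+] = s, [F^-] = 2s.
So Ksp = s × (2s)^2 = 4s^3
Solving, s = (2.3 x 10^-11/4)^(1/3) = 1.79 × 10^-4 M
[Mg^2+] = s = 1.8 × 10^-4 M

[Mg^2+] ≈ 1.8 × 10^-4 M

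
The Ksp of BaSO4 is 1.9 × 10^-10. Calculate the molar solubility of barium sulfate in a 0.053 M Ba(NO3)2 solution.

BaSO4(s) ⇌ Ba^2+(aq) + SO4^2-(aq)
Ksp = [Ba^2+][SO4^2-]
Let s = moles of BaSO4 that dissolve per litre. [Ba^2+] = 0.053 + s ≈ 0.053, [SO4^2-] = s (since Ba^2+ from Ba(NO3)2 dominates).
Ksp ≈ 0.053 × s
s = 3.6 × 10^-9 M
Check: s = 3.6 x 10^-9 ≪ 0.053, so the approximation is valid.

s ≈ 3.6 x 10^-9 M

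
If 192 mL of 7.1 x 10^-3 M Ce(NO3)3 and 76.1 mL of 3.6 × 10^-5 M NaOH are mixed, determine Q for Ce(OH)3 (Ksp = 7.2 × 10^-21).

Q ≈ 5.4 × 10^-18

Total volume = 192 + 76.1 = 268.1 mL.
[Ce^3+] = 7.1 × 10^-3 × (192/268.1) = 5.08 × 10^-3 M
[OH^-] = 3.6 × 10^-5 × (76.1/268.1) = 1.02 x 10^-5 M
Ce(OH)3(s) ⇌ Ce^3+ + 3 OH^-, so Q = [Ce^3+][OH^-]^3
Q = (5.08 × 10^-3)(1.02 × 10^-5)^3 = 5.4 × 10^-18
Q > Ksp, so Ce(OH)3 will precipitate.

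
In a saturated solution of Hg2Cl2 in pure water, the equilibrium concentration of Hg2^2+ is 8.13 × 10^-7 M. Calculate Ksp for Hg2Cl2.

Hg2Cl2(s) <=> Hg2^2+(aq) + 2 Cl^-(aq)
Stoichiometry gives [Cl^-] = (2/1)[Hg2^2+] = 1.626 × 10^-6 M.
Ksp = [Hg2^2+][Cl^-]^2
Ksp = 8.13 × 10^-7 × (1.626 x 10^-6)^2 = 2.15 x 10^-18

2.15e-18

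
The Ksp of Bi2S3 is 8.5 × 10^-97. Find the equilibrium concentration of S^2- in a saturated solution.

7.2 x 10^-20 M

Bi2S3(s) ⇌ 2 Bi^3+(aq) + 3 S^2-(aq)
Ksp = [Bi^3+]^2[S^2-]^3
If s mol/L of Bi2S3 dissolves, [Bi^3+] = 2s and [S^2-] = 3s.
Substituting: Ksp = (2s)^2(3s)^3 = 108s^5
s^5 = 8.5 × 10^-97 / 108, so s = 2.39 × 10^-20 M
[S^2-] = 3s = 7.2 x 10^-20 M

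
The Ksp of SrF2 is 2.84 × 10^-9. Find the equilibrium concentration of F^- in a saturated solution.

1.78 × 10^-3 M

SrF2(s) ⇌ Sr^2+ + 2 F^-
Ksp = [Sr^2+][F^-]^2
For each mole of SrF2 that dissolves: [Sr^2+] = s, [F^-] = 2s.
So Ksp = s × (2s)^2 = 4s^3
s = (2.84 × 10^-9 / 4)^(1/3) = 8.921 × 10^-4 M
[F^-] = 2s = 1.78 x 10^-3 M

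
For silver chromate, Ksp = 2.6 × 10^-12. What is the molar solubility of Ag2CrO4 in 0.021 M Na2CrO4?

s ≈ 5.6 × 10^-6 M

Ag2CrO4(s) ⇌ 2 Ag^+ + CrO4^2-
Ksp = [Ag^+]^2[CrO4^2-]
Let s = moles of Ag2CrO4 that dissolve per litre. [Ag^+] = 2s, [CrO4^2-] = 0.021 + s ≈ 0.021 (since CrO4^2- from Na2CrO4 dominates).
Ksp ≈ (2s)^2 × 0.021
s = 5.6 × 10^-6 M
Check: s = 5.6 × 10^-6 ≪ 0.021, so the approximation is valid.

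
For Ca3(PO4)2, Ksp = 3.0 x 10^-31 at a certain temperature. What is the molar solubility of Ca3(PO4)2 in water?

s = 3.1e-7 M

Ca3(PO4)2(s) ⇌ 3 Ca^2+(aq) + 2 PO4^3-(aq)
Ksp = [Ca^2+]^3[PO4^3-]^2
Let s = molar solubility. Then [Ca^2+] = 3s and [PO4^3-] = 2s.
So Ksp = (3s)^3 × (2s)^2 = 108s^5
Solving, s = (3.0 x 10^-31/108)^(1/5) = 3.1 × 10^-7 M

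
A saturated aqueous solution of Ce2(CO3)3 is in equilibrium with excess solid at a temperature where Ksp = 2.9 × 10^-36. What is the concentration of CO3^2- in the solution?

9.2 × 10^-8 M

Ce2(CO3)3(s) ⇌ 2 Ce^3+(aq) + 3 CO3^2-(aq)
Ksp = [Ce^3+]^2[CO3^2-]^3
For each mole of Ce2(CO3)3 that dissolves: [Ce^3+] = 2s, [CO3^2-] = 3s.
Ksp = (2s)^2(3s)^3 = 108s^5
s = (2.9 × 10^-36 / 108)^(1/5) = 3.06 × 10^-8 M
[CO3^2-] = 3s = 9.2 x 10^-8 M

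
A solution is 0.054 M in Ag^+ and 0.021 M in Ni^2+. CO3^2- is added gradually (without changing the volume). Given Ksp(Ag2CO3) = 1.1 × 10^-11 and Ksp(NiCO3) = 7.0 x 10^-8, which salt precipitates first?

Ag2CO3

Precipitation of each salt starts when its ion product equals its Ksp.
For Ag2CO3: 1.1 × 10^-11 = (0.054)^2 × [CO3^2-]  ⇒  [CO3^2-] = 3.8 × 10^-9 M.
For NiCO3: 7.0 x 10^-8 = 0.021 × [CO3^2-]  ⇒  [CO3^2-] = 3.3 × 10^-6 M.
The salt with the lower threshold [CO3^2-] precipitates first: Ag2CO3.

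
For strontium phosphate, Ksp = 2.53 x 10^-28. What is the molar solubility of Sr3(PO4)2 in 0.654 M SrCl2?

Sr3(PO4)2(s) ⇌ 3 Sr^2+(aq) + 2 PO4^3-(aq)
Ksp = [Sr^2+]^3[PO4^3-]^2
Let s = moles of Sr3(PO4)2 that dissolve per litre. [Sr^2+] = 0.654 + 3s ≈ 0.654, [PO4^3-] = 2s (since Sr^2+ from SrCl2 dominates).
Ksp ≈ (0.654)^3 × (2s)^2
s = 1.50 × 10^-14 M
Check: 3s = 4.5 × 10^-14 ≪ 0.654, so the approximation is valid.

s ≈ 1.50e-14 M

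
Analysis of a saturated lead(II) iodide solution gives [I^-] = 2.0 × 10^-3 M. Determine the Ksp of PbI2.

PbI2(s) <=> Pb^2+(aq) + 2 I^-(aq)
Stoichiometry gives [Pb^2+] = (1/2)[I^-] = 1.00 × 10^-3 M.
Ksp = [Pb^2+][I^-]^2
Ksp = 1.00 x 10^-3 × (2.0 x 10^-3)^2 = 4.0 × 10^-9

4.0 x 10^-9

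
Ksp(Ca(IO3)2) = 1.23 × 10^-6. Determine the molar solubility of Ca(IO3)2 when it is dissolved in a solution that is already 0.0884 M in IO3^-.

Ca(IO3)2(s) <=> Ca^2+ + 2 IO3^-
Ksp = [Ca^2+][IO3^-]^2
Let s be the molar solubility in this solution. [Ca^2+] = s, [IO3^-] = 0.0884 + 2s ≈ 0.0884 (common-ion effect: IO3^- is already 0.0884 M).
Ksp ≈ s × (0.0884)^2
s = 1.57 × 10^-4 M
Check: 2s = 3.1 × 10^-4 ≪ 0.0884, so the approximation is valid.

s ≈ 1.57 x 10^-4 M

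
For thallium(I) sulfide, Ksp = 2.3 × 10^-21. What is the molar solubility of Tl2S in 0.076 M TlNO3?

Tl2S(s) ⇌ 2 Tl^+ + S^2-
Ksp = [Tl^+]^2[S^2-]
If s mol/L dissolves here, [Tl^+] = 0.076 + 2s ≈ 0.076, [S^2-] = s (since Tl^+ from TlNO3 dominates).
Ksp ≈ (0.076)^2 × s
s = 4.0 × 10^-19 M
Check: 2s = 8.0 × 10^-19 ≪ 0.076, so the approximation is valid.

s ≈ 4.0 x 10^-19 M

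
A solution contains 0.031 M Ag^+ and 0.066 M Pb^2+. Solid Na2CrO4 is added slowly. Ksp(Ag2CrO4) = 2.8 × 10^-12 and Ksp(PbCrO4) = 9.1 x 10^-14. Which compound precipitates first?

Each salt begins to precipitate when Q = Ksp, i.e. when [CrO4^2-] reaches its threshold.
For Ag2CrO4: 2.8 × 10^-12 = (0.031)^2 × [CrO4^2-]  ⇒  [CrO4^2-] = 2.9 × 10^-9 M.
For PbCrO4: 9.1 x 10^-14 = 0.066 × [CrO4^2-]  ⇒  [CrO4^2-] = 1.4 x 10^-12 M.
The salt with the lower threshold [CrO4^2-] precipitates first: PbCrO4.

PbCrO4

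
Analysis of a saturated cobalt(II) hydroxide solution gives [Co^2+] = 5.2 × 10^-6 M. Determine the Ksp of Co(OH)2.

Co(OH)2(s) ⇌ Co^2+ + 2 OH^-
Stoichiometry gives [OH^-] = (2/1)[Co^2+] = 1.04 x 10^-5 M.
Ksp = [Co^2+][OH^-]^2
Ksp = 5.2 x 10^-6 × (1.04 × 10^-5)^2 = 5.6 × 10^-16

Ksp ≈ 5.6e-16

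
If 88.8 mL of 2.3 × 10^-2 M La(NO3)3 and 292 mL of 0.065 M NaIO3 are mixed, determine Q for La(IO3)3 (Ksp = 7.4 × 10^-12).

Total volume = 88.8 + 292 = 380.8 mL.
[La^3+] = 2.3 x 10^-2 × (88.8/380.8) = 5.36 × 10^-3 M
[IO3^-] = 6.5 × 10^-2 × (292/380.8) = 4.98 × 10^-2 M
La(IO3)3(s) ⇌ La^3+ + 3 IO3^-, so Q = [La^3+][IO3^-]^3
Q = (5.36 × 10^-3)(4.98 × 10^-2)^3 = 6.6 x 10^-7
Q > Ksp, so La(IO3)3 will precipitate.

6.6 × 10^-7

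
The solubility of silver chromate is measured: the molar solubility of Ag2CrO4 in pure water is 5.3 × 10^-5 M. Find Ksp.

Ksp ≈ 6.0 × 10^-13

Ag2CrO4(s) ⇌ 2 Ag^+(aq) + CrO4^2-(aq)
For each mole of Ag2CrO4 that dissolves: [Ag^+] = 2s, [CrO4^2-] = s.
Ksp = [Ag^+]^2[CrO4^2-]
Substituting: Ksp = (2s)^2s = 4s^3
Ksp = 4 × (5.3 × 10^-5)^3 = 6.0 x 10^-13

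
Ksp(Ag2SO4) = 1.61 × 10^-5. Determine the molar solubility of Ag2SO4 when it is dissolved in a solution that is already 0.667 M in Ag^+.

s = 3.62e-5 M

Ag2SO4(s) ⇌ 2 Ag^+ + SO4^2-
Ksp = [Ag^+]^2[SO4^2-]
Let s be the molar solubility in this solution. [Ag^+] = 0.667 + 2s ≈ 0.667, [SO4^2-] = s (since the Ag^+ already present dominates).
Ksp ≈ (0.667)^2 × s
s = 3.62 x 10^-5 M
Check: 2s = 7.2 × 10^-5 ≪ 0.667, so the approximation is valid.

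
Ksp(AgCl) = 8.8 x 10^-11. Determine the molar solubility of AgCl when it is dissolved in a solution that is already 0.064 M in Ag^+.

1.4 × 10^-9 M

AgCl(s) <=> Ag^+(aq) + Cl^-(aq)
Ksp = [Ag^+][Cl^-]
Let s = moles of AgCl that dissolve per litre. [Ag^+] = 0.064 + s ≈ 0.064, [Cl^-] = s (Ksp is small, so little additional dissolves).
Ksp ≈ 0.064 × s
s = 1.4 x 10^-9 M
Check: s = 1.4 × 10^-9 ≪ 0.064, so the approximation is valid.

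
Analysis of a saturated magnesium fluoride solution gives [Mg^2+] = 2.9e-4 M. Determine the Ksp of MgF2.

MgF2(s) ⇌ Mg^2+(aq) + 2 F^-(aq)
Stoichiometry gives [F^-] = (2/1)[Mg^2+] = 5.80 × 10^-4 M.
Ksp = [Mg^2+][F^-]^2
Ksp = 2.9 × 10^-4 × (5.80 × 10^-4)^2 = 9.8 x 10^-11

Ksp ≈ 9.8e-11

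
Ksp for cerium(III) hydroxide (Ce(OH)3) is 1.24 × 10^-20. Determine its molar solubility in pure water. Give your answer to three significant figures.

4.63 × 10^-6 M

Ce(OH)3(s) <=> Ce^3+(aq) + 3 OH^-(aq)
Ksp = [Ce^3+][OH^-]^3
If s mol/L of Ce(OH)3 dissolves, [Ce^3+] = s and [OH^-] = 3s.
So Ksp = s × (3s)^3 = 27s^4
s = (1.24 × 10^-20 / 27)^(1/4) = 4.63 × 10^-6 M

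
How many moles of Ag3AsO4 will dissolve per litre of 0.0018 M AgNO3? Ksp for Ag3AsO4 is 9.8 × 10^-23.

Ag3AsO4(s) ⇌ 3 Ag^+ + AsO4^3-
Ksp = [Ag^+]^3[AsO4^3-]
Let s = moles of Ag3AsO4 that dissolve per litre. [Ag^+] = 0.0018 + 3s ≈ 0.0018, [AsO4^3-] = s (Ksp is small, so little additional dissolves).
Ksp ≈ (0.0018)^3 × s
s = 1.7 × 10^-14 M
Check: 3s = 5.0 × 10^-14 ≪ 0.0018, so the approximation is valid.

1.7e-14 M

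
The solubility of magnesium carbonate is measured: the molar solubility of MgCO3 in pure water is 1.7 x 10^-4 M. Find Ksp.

MgCO3(s) ⇌ Mg^2+(aq) + CO3^2-(aq)
If s mol/L of MgCO3 dissolves, [Mg^2+] = s and [CO3^2-] = s.
Ksp = [Mg^2+][CO3^2-]
Ksp = s^2
Ksp = (1.7 × 10^-4)^2 = 2.9 × 10^-8

2.9 x 10^-8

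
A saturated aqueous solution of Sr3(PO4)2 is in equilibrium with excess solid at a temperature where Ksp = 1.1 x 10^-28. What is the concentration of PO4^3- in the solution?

[PO4^3-] ≈ 2.0 × 10^-6 M

Sr3(PO4)2(s) ⇌ 3 Sr^2+(aq) + 2 PO4^3-(aq)
Ksp = [Sr^2+]^3[PO4^3-]^2
For each mole of Sr3(PO4)2 that dissolves: [Sr^2+] = 3s, [PO4^3-] = 2s.
Ksp = (3s)^3(2s)^2 = 108s^5
s = (1.1 x 10^-28 / 108)^(1/5) = 1.00 × 10^-6 M
[PO4^3-] = 2s = 2.0 x 10^-6 M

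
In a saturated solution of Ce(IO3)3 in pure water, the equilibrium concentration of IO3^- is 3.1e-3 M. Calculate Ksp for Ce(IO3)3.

3.1e-11

Ce(IO3)3(s) ⇌ Ce^3+(aq) + 3 IO3^-(aq)
Stoichiometry gives [Ce^3+] = (1/3)[IO3^-] = 1.03 × 10^-3 M.
Ksp = [Ce^3+][IO3^-]^3
Ksp = 1.03 x 10^-3 × (3.1 × 10^-3)^3 = 3.1 × 10^-11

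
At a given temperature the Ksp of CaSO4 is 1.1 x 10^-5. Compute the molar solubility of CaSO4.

3.3 × 10^-3 M

CaSO4(s) ⇌ Ca^2+(aq) + SO4^2-(aq)
Ksp = [Ca^2+][SO4^2-]
Let s = molar solubility. Then [Ca^2+] = s and [SO4^2-] = s.
Ksp = (s)(s) = s^2
s = √(1.1 x 10^-5) = 3.3 x 10^-3 M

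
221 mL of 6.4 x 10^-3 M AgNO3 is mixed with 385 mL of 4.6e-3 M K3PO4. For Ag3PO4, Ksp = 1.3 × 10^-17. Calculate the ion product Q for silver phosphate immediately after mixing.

Total volume = 221 + 385 = 606 mL.
[Ag^+] = 6.4 × 10^-3 × (221/606) = 2.33 × 10^-3 M
[PO4^3-] = 4.6 × 10^-3 × (385/606) = 2.92 x 10^-3 M
Ag3PO4(s) <=> 3 Ag^+ + PO4^3-, so Q = [Ag^+]^3[PO4^3-]
Q = (2.33 × 10^-3)^3(2.92 x 10^-3) = 3.7 x 10^-11
Q > Ksp, so Ag3PO4 will precipitate.

Q = 3.7 × 10^-11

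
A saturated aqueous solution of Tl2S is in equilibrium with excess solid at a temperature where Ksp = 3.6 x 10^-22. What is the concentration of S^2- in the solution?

[S^2-] = 4.5 x 10^-8 M

Tl2S(s) ⇌ 2 Tl^+ + S^2-
Ksp = [Tl^+]^2[S^2-]
With molar solubility s: [Tl^+] = 2s, [S^2-] = s.
Ksp = (2s)^2s = 4s^3
s = (3.6 x 10^-22 / 4)^(1/3) = 4.48 × 10^-8 M
[S^2-] = s = 4.5 x 10^-8 M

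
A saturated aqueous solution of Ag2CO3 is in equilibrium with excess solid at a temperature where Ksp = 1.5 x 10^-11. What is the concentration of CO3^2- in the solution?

1.6e-4 M

Ag2CO3(s) <=> 2 Ag^+(aq) + CO3^2-(aq)
Ksp = [Ag^+]^2[CO3^2-]
With molar solubility s: [Ag^+] = 2s, [CO3^2-] = s.
Substituting: Ksp = (2s)^2s = 4s^3
s = (1.5 x 10^-11 / 4)^(1/3) = 1.55 × 10^-4 M
[CO3^2-] = s = 1.6 × 10^-4 M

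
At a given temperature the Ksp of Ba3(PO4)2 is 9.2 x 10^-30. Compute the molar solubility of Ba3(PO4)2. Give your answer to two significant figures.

Ba3(PO4)2(s) <=> 3 Ba^2+(aq) + 2 PO4^3-(aq)
Ksp = [Ba^2+]^3[PO4^3-]^2
Let s = molar solubility. Then [Ba^2+] = 3s and [PO4^3-] = 2s.
So Ksp = (3s)^3 × (2s)^2 = 108s^5
Solving, s = (9.2 x 10^-30/108)^(1/5) = 6.1 x 10^-7 M

s = 6.1 × 10^-7 M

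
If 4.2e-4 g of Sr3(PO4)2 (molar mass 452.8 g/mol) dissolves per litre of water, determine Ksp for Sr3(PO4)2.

Molar solubility s = (4.2 × 10^-4 g/L) / (452.8 g/mol) = 9.28 × 10^-7 M.
Sr3(PO4)2(s) ⇌ 3 Sr^2+(aq) + 2 PO4^3-(aq)
If s mol/L of Sr3(PO4)2 dissolves, [Sr^2+] = 3s and [PO4^3-] = 2s.
Ksp = [Sr^2+]^3[PO4^3-]^2
So Ksp = (3s)^3 × (2s)^2 = 108s^5
With s = 9.28 × 10^-7: Ksp = 7.4 × 10^-29

Ksp = 7.4 x 10^-29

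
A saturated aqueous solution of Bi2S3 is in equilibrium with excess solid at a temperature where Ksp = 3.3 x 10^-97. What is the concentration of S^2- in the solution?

[S^2-] = 5.9 x 10^-20 M

Bi2S3(s) <=> 2 Bi^3+ + 3 S^2-
Ksp = [Bi^3+]^2[S^2-]^3
If s mol/L of Bi2S3 dissolves, [Bi^3+] = 2s and [S^2-] = 3s.
Ksp = (2s)^2(3s)^3 = 108s^5
s = (3.3 x 10^-97 / 108)^(1/5) = 1.98 × 10^-20 M
[S^2-] = 3s = 5.9 × 10^-20 M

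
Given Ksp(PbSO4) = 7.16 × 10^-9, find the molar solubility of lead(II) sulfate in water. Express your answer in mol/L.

PbSO4(s) ⇌ Pb^2+(aq) + SO4^2-(aq)
Ksp = [Pb^2+][SO4^2-]
If s mol/L of PbSO4 dissolves, [Pb^2+] = s and [SO4^2-] = s.
Ksp = s^2
s = √(7.16 × 10^-9) = 8.46 × 10^-5 M

s ≈ 8.46 × 10^-5 M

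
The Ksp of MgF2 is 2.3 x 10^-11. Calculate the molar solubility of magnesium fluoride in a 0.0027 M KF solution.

s ≈ 3.2 x 10^-6 M

MgF2(s) <=> Mg^2+ + 2 F^-
Ksp = [Mg^2+][F^-]^2
If s mol/L dissolves here, [Mg^2+] = s, [F^-] = 0.0027 + 2s ≈ 0.0027 (Ksp is small, so little additional dissolves).
Ksp ≈ s × (0.0027)^2
s = 3.2 × 10^-6 M
Check: 2s = 6.3 x 10^-6 ≪ 0.0027, so the approximation is valid.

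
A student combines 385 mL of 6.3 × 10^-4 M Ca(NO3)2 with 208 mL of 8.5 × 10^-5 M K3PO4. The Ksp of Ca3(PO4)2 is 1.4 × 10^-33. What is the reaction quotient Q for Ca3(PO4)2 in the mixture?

Total volume = 385 + 208 = 593 mL.
[Ca^2+] = 6.3 x 10^-4 × (385/593) = 4.09 × 10^-4 M
[PO4^3-] = 8.5 × 10^-5 × (208/593) = 2.98 × 10^-5 M
Ca3(PO4)2(s) ⇌ 3 Ca^2+(aq) + 2 PO4^3-(aq), so Q = [Ca^2+]^3[PO4^3-]^2
Q = (4.09 × 10^-4)^3(2.98 × 10^-5)^2 = 6.1 × 10^-20
Q > Ksp, so Ca3(PO4)2 will precipitate.

6.1 × 10^-20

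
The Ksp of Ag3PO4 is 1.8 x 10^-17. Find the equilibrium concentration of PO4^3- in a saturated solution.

Ag3PO4(s) <=> 3 Ag^+ + PO4^3-
Ksp = [Ag^+]^3[PO4^3-]
For each mole of Ag3PO4 that dissolves: [Ag^+] = 3s, [PO4^3-] = s.
Ksp = (3s)^3s = 27s^4
s = (1.8 x 10^-17 / 27)^(1/4) = 2.86 × 10^-5 M
[PO4^3-] = s = 2.9 × 10^-5 M

2.9 × 10^-5 M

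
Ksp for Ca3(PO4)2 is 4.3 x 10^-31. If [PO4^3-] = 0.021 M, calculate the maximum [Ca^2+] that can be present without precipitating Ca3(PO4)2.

[Ca^2+] ≈ 9.9 × 10^-10 M

Ca3(PO4)2(s) ⇌ 3 Ca^2+ + 2 PO4^3-
Ksp = [Ca^2+]^3[PO4^3-]^2
Precipitation begins when Q = Ksp. With [PO4^3-] = 0.021 M:
4.3 x 10^-31 = (0.021)^2 × [Ca^2+]^3
[Ca^2+] = (4.3 x 10^-31 / 4.41 × 10^-4)^(1/3) = 9.9 x 10^-10 M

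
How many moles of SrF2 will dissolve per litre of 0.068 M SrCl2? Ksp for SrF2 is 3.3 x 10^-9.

SrF2(s) <=> Sr^2+(aq) + 2 F^-(aq)
Ksp = [Sr^2+][F^-]^2
If s mol/L dissolves here, [Sr^2+] = 0.068 + s ≈ 0.068, [F^-] = 2s (Ksp is small, so little additional dissolves).
Ksp ≈ 0.068 × (2s)^2
s = 1.1 × 10^-4 M
Check: s = 1.1 × 10^-4 ≪ 0.068, so the approximation is valid.

1.1 × 10^-4 M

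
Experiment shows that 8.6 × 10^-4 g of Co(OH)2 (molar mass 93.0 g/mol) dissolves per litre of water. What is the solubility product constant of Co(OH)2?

Molar solubility s = (8.6 x 10^-4 g/L) / (93.0 g/mol) = 9.25 x 10^-6 M.
Co(OH)2(s) ⇌ Co^2+ + 2 OH^-
Let s = molar solubility. Then [Co^2+] = s and [OH^-] = 2s.
Ksp = [Co^2+][OH^-]^2
Ksp = s(2s)^2 = 4s^3
Ksp = 4 × (9.25 × 10^-6)^3 = 3.2 x 10^-15

Ksp ≈ 3.2 × 10^-15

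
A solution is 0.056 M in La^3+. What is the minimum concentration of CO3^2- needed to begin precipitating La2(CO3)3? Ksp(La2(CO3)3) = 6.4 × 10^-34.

La2(CO3)3(s) <=> 2 La^3+ + 3 CO3^2-
Ksp = [La^3+]^2[CO3^2-]^3
Precipitation begins when Q = Ksp. With [La^3+] = 0.056 M:
6.4 × 10^-34 = (0.056)^2 × [CO3^2-]^3
[CO3^2-] = (6.4 × 10^-34 / 3.14 x 10^-3)^(1/3) = 5.9 × 10^-11 M

[CO3^2-] ≈ 5.9 x 10^-11 M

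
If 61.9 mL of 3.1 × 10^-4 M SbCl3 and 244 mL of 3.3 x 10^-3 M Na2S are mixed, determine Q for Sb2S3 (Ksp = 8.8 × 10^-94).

Q ≈ 7.2e-17

Total volume = 61.9 + 244 = 305.9 mL.
[Sb^3+] = 3.1 x 10^-4 × (61.9/305.9) = 6.27 x 10^-5 M
[S^2-] = 3.3 × 10^-3 × (244/305.9) = 2.63 × 10^-3 M
Sb2S3(s) ⇌ 2 Sb^3+ + 3 S^2-, so Q = [Sb^3+]^2[S^2-]^3
Q = (6.27 × 10^-5)^2(2.63 × 10^-3)^3 = 7.2 x 10^-17
Q > Ksp, so Sb2S3 will precipitate.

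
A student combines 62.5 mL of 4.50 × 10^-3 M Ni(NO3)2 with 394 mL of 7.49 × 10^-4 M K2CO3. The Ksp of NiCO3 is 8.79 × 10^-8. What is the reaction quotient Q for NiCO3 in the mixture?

Total volume = 62.5 + 394 = 456.5 mL.
[Ni^2+] = 4.50 × 10^-3 × (62.5/456.5) = 6.161 × 10^-4 M
[CO3^2-] = 7.49 × 10^-4 × (394/456.5) = 6.465 × 10^-4 M
NiCO3(s) ⇌ Ni^2+(aq) + CO3^2-(aq), so Q = [Ni^2+][CO3^2-]
Q = (6.161 × 10^-4)(6.465 × 10^-4) = 3.98 x 10^-7
Q > Ksp, so NiCO3 will precipitate.

Q = 3.98 × 10^-7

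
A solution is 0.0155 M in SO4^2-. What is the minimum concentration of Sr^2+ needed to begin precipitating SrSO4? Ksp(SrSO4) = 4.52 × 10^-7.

SrSO4(s) <=> Sr^2+ + SO4^2-
Ksp = [Sr^2+][SO4^2-]
Precipitation begins when Q = Ksp. With [SO4^2-] = 0.0155 M:
4.52 × 10^-7 = (0.0155) × [Sr^2+]
[Sr^2+] = (4.52 × 10^-7 / 1.55 × 10^-2) = 2.92 x 10^-5 M

2.92 × 10^-5 M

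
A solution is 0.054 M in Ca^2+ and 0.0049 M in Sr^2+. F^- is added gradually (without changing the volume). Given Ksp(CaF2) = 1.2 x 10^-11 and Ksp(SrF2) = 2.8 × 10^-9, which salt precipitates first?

Each salt begins to precipitate when Q = Ksp, i.e. when [F^-] reaches its threshold.
For CaF2: 1.2 x 10^-11 = 0.054 × [F^-]^2  ⇒  [F^-] = 1.5 × 10^-5 M.
For SrF2: 2.8 × 10^-9 = 0.0049 × [F^-]^2  ⇒  [F^-] = 7.6 x 10^-4 M.
The salt with the lower threshold [F^-] precipitates first: CaF2.

CaF2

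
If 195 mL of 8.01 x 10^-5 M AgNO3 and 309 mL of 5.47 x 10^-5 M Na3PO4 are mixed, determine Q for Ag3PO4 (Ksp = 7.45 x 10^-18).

9.98 x 10^-19

Total volume = 195 + 309 = 504 mL.
[Ag^+] = 8.01 × 10^-5 × (195/504) = 3.099 × 10^-5 M
[PO4^3-] = 5.47 x 10^-5 × (309/504) = 3.354 × 10^-5 M
Ag3PO4(s) ⇌ 3 Ag^+(aq) + PO4^3-(aq), so Q = [Ag^+]^3[PO4^3-]
Q = (3.099 × 10^-5)^3(3.354 x 10^-5) = 9.98 × 10^-19
Q < Ksp, so no precipitate of Ag3PO4 forms.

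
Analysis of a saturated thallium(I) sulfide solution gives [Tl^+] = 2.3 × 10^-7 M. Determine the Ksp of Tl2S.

Tl2S(s) ⇌ 2 Tl^+(aq) + S^2-(aq)
Stoichiometry gives [S^2-] = (1/2)[Tl^+] = 1.15 x 10^-7 M.
Ksp = [Tl^+]^2[S^2-]
Ksp = (2.3 × 10^-7)^2 × 1.15 × 10^-7 = 6.1 × 10^-21

Ksp ≈ 6.1e-21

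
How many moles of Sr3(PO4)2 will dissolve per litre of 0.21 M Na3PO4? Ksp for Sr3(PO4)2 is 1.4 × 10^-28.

s ≈ 4.9 x 10^-10 M

Sr3(PO4)2(s) ⇌ 3 Sr^2+(aq) + 2 PO4^3-(aq)
Ksp = [Sr^2+]^3[PO4^3-]^2
Let s = moles of Sr3(PO4)2 that dissolve per litre. [Sr^2+] = 3s, [PO4^3-] = 0.21 + 2s ≈ 0.21 (since PO4^3- from Na3PO4 dominates).
Ksp ≈ (3s)^3 × (0.21)^2
s = 4.9 × 10^-10 M
Check: 2s = 9.8 × 10^-10 ≪ 0.21, so the approximation is valid.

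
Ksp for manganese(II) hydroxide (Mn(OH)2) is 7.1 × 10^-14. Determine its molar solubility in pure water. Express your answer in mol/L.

2.6e-5 M

Mn(OH)2(s) ⇌ Mn^2+ + 2 OH^-
Ksp = [Mn^2+][OH^-]^2
If s mol/L of Mn(OH)2 dissolves, [Mn^2+] = s and [OH^-] = 2s.
So Ksp = s × (2s)^2 = 4s^3
Solving, s = (7.1 × 10^-14/4)^(1/3) = 2.6 × 10^-5 M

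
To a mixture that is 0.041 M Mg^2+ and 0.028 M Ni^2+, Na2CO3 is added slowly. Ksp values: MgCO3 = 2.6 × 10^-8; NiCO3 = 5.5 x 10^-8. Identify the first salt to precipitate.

MgCO3

Each salt begins to precipitate when Q = Ksp, i.e. when [CO3^2-] reaches its threshold.
For MgCO3: 2.6 × 10^-8 = 0.041 × [CO3^2-]  ⇒  [CO3^2-] = 6.3 × 10^-7 M.
For NiCO3: 5.5 x 10^-8 = 0.028 × [CO3^2-]  ⇒  [CO3^2-] = 2.0 x 10^-6 M.
The salt with the lower threshold [CO3^2-] precipitates first: MgCO3.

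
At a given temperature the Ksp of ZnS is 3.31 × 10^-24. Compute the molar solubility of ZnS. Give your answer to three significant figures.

1.82 x 10^-12 M

ZnS(s) ⇌ Zn^2+ + S^2-
Ksp = [Zn^2+][S^2-]
If s mol/L of ZnS dissolves, [Zn^2+] = s and [S^2-] = s.
Ksp = s × s = s^2
s = √(3.31 × 10^-24) = 1.82 × 10^-12 M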